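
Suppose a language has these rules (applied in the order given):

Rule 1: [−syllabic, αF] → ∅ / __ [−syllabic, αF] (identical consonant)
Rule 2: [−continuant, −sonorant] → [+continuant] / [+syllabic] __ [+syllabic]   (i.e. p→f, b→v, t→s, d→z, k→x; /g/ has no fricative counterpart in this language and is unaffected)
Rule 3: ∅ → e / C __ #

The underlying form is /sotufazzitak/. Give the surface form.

Rule 1 (degemination): /zz/ is a geminate; the first /z/ deletes. /sotufazzitak/ → sotufazitak.
Rule 2 (intervocalic spirantization): /t/ is a stop between vowels /o/ and /u/, so it spirantizes to the fricative [s]. /t/ is a stop between vowels /i/ and /a/, so it spirantizes to the fricative [s]. /sotufazitak/ → sosufazisak.
Rule 3 (final e-epenthesis): the form ends in the consonant /k/, so [e] is inserted word-finally. /sosufazisak/ → sosufazisake.

sosufazisake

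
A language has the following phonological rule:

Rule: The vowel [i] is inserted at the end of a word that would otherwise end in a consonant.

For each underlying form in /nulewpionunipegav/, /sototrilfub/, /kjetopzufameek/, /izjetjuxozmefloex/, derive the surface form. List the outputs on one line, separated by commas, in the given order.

nulewpionunipegavi, sototrilfubi, kjetopzufameeki, izjetjuxozmefloexi

/nulewpionunipegav/: the form ends in the consonant /v/, so [i] is inserted word-finally. → [nulewpionunipegavi].
/sototrilfub/: the form ends in the consonant /b/, so [i] is inserted word-finally. → [sototrilfubi].
/kjetopzufameek/: the form ends in the consonant /k/, so [i] is inserted word-finally. → [kjetopzufameeki].
/izjetjuxozmefloex/: the form ends in the consonant /x/, so [i] is inserted word-finally. → [izjetjuxozmefloexi].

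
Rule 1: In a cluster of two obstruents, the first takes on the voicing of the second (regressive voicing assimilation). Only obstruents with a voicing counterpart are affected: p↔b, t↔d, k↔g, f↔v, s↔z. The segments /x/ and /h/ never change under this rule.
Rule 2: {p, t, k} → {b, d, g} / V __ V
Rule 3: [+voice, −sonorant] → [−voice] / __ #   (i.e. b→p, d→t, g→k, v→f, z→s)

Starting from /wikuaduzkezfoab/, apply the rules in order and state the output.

Rule 1 (regressive voicing assimilation): /z/ precedes the voiceless obstruent /k/, so it devoices to [s] by assimilation. /z/ precedes the voiceless obstruent /f/, so it devoices to [s] by assimilation. /wikuaduzkezfoab/ → wikuaduskesfoab.
Rule 2 (intervocalic voicing): /k/ is a voiceless stop between vowels /i/ and /u/, so it voices to [g]. /wikuaduskesfoab/ → wiguaduskesfoab.
Rule 3 (final devoicing): /b/ is a voiced obstruent in word-final position, so it devoices to [p]. /wiguaduskesfoab/ → wiguaduskesfoap.

wiguaduskesfoap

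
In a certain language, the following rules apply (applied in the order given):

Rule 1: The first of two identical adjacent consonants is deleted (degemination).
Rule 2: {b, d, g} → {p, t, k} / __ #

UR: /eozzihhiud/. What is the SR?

Rule 1 (degemination): /zz/ is a geminate; the first /z/ deletes. /hh/ is a geminate; the first /h/ deletes. /eozzihhiud/ → eozihiud.
Rule 2 (final devoicing): /d/ is a voiced stop in word-final position, so it devoices to [t]. /eozihiud/ → eozihiut.

eozihiut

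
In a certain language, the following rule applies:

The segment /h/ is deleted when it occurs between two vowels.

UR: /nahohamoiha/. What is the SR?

/h/ occurs between vowels /a/ and /o/, so it deletes.
/h/ occurs between vowels /o/ and /a/, so it deletes.
/h/ occurs between vowels /i/ and /a/, so it deletes.
Surface form: [naoamoia].

naoamoia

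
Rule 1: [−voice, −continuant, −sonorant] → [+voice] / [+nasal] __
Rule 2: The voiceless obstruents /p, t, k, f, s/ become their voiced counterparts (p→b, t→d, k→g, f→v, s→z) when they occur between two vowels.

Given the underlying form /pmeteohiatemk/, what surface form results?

pmedeohiademg

Rule 1 (post-nasal voicing): /k/ is a voiceless stop immediately after the nasal /m/, so it voices to [g]. /pmeteohiatemk/ → pmeteohiatemg.
Rule 2 (intervocalic voicing): /t/ is a voiceless obstruent between vowels /e/ and /e/, so it voices to [d]. /t/ is a voiceless obstruent between vowels /a/ and /e/, so it voices to [d]. /pmeteohiatemg/ → pmedeohiademg.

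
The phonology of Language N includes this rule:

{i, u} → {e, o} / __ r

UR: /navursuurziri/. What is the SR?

/u/ is a high vowel immediately before /r/, so it lowers to [o].
/u/ is a high vowel immediately before /r/, so it lowers to [o].
/i/ is a high vowel immediately before /r/, so it lowers to [e].
Surface form: [navorsuorzeri].

navorsuorzeri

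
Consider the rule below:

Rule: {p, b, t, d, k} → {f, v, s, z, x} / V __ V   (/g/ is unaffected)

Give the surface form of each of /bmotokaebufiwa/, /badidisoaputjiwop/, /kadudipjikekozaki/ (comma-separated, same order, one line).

/bmotokaebufiwa/: /t/ is a stop between vowels /o/ and /o/, so it spirantizes to the fricative [s]. /k/ is a stop between vowels /o/ and /a/, so it spirantizes to the fricative [x]. /b/ is a stop between vowels /e/ and /u/, so it spirantizes to the fricative [v]. → [bmosoxaevufiwa].
/badidisoaputjiwop/: /d/ is a stop between vowels /a/ and /i/, so it spirantizes to the fricative [z]. /d/ is a stop between vowels /i/ and /i/, so it spirantizes to the fricative [z]. /p/ is a stop between vowels /a/ and /u/, so it spirantizes to the fricative [f]. → [bazizisoafutjiwop].
/kadudipjikekozaki/: /d/ is a stop between vowels /a/ and /u/, so it spirantizes to the fricative [z]. /d/ is a stop between vowels /u/ and /i/, so it spirantizes to the fricative [z]. /k/ is a stop between vowels /i/ and /e/, so it spirantizes to the fricative [x]. /k/ is a stop between vowels /e/ and /o/, so it spirantizes to the fricative [x]. /k/ is a stop between vowels /a/ and /i/, so it spirantizes to the fricative [x]. → [kazuzipjixexozaxi].

bmosoxaevufiwa, bazizisoafutjiwop, kazuzipjixexozaxi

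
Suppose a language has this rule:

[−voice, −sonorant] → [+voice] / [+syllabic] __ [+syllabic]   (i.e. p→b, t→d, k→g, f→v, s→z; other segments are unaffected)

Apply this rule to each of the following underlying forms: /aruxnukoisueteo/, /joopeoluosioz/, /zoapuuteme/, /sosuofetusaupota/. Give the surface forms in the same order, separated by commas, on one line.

/aruxnukoisueteo/: /k/ is a voiceless obstruent between vowels /u/ and /o/, so it voices to [g]. /s/ is a voiceless obstruent between vowels /i/ and /u/, so it voices to [z]. /t/ is a voiceless obstruent between vowels /e/ and /e/, so it voices to [d]. → [aruxnugoizuedeo].
/joopeoluosioz/: /p/ is a voiceless obstruent between vowels /o/ and /e/, so it voices to [b]. /s/ is a voiceless obstruent between vowels /o/ and /i/, so it voices to [z]. → [joobeoluozioz].
/zoapuuteme/: /p/ is a voiceless obstruent between vowels /a/ and /u/, so it voices to [b]. /t/ is a voiceless obstruent between vowels /u/ and /e/, so it voices to [d]. → [zoabuudeme].
/sosuofetusaupota/: /s/ is a voiceless obstruent between vowels /o/ and /u/, so it voices to [z]. /f/ is a voiceless obstruent between vowels /o/ and /e/, so it voices to [v]. /t/ is a voiceless obstruent between vowels /e/ and /u/, so it voices to [d]. /s/ is a voiceless obstruent between vowels /u/ and /a/, so it voices to [z]. /p/ is a voiceless obstruent between vowels /u/ and /o/, so it voices to [b]. /t/ is a voiceless obstruent between vowels /o/ and /a/, so it voices to [d]. → [sozuoveduzauboda].

aruxnugoizuedeo, joobeoluozioz, zoabuudeme, sozuoveduzauboda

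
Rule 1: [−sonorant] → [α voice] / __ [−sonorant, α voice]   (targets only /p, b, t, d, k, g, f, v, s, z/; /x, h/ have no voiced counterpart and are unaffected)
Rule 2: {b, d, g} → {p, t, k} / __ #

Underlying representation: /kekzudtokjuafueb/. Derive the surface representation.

Rule 1 (regressive voicing assimilation): /k/ precedes the voiced obstruent /z/, so it voices to [g] by assimilation. /d/ precedes the voiceless obstruent /t/, so it devoices to [t] by assimilation. /kekzudtokjuafueb/ → kegzuttokjuafueb.
Rule 2 (final devoicing): /b/ is a voiced stop in word-final position, so it devoices to [p]. /kegzuttokjuafueb/ → kegzuttokjuafuep.

kegzuttokjuafuep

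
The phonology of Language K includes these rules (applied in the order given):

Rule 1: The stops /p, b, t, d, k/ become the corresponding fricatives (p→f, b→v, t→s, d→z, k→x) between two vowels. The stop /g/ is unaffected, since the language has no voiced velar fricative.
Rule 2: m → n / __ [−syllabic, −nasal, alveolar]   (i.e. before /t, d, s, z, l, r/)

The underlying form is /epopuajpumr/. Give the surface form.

Rule 1 (intervocalic spirantization): /p/ is a stop between vowels /e/ and /o/, so it spirantizes to the fricative [f]. /p/ is a stop between vowels /o/ and /u/, so it spirantizes to the fricative [f]. /epopuajpumr/ → efofuajpumr.
Rule 2 (nasal place assimilation): /m/ precedes the alveolar consonant /r/, so it assimilates in place to [n]. /efofuajpumr/ → efofuajpunr.

efofuajpunr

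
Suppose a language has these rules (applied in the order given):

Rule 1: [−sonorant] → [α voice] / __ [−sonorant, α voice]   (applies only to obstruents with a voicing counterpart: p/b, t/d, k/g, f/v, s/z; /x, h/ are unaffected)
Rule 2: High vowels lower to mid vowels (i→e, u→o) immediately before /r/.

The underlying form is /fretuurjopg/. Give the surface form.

Rule 1 (regressive voicing assimilation): /p/ precedes the voiced obstruent /g/, so it voices to [b] by assimilation. /fretuurjopg/ → fretuurjobg.
Rule 2 (pre-rhotic lowering): /u/ is a high vowel immediately before /r/, so it lowers to [o]. /fretuurjobg/ → fretuorjobg.

fretuorjobg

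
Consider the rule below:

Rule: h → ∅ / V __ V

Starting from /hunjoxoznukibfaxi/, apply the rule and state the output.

hunjoxoznukibfaxi

No segment of /hunjoxoznukibfaxi/ meets the structural description of the rule, so the form surfaces unchanged.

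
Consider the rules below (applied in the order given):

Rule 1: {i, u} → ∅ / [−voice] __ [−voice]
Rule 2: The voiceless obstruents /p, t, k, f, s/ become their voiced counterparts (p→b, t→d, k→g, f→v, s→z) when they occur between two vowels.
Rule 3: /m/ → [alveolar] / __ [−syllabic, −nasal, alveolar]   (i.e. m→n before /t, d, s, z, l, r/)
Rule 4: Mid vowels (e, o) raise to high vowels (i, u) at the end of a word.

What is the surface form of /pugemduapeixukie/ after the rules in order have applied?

pugenduabeixkii

Rule 1 (high vowel syncope): /u/ is a high vowel flanked by voiceless consonants /x/ and /k/, so it deletes. /pugemduapeixukie/ → pugemduapeixkie.
Rule 2 (intervocalic voicing): /p/ is a voiceless obstruent between vowels /a/ and /e/, so it voices to [b]. /pugemduapeixkie/ → pugemduabeixkie.
Rule 3 (nasal place assimilation): /m/ precedes the alveolar consonant /d/, so it assimilates in place to [n]. /pugemduabeixkie/ → pugenduabeixkie.
Rule 4 (final vowel raising): /e/ is a mid vowel in word-final position, so it raises to [i]. /pugenduabeixkie/ → pugenduabeixkii.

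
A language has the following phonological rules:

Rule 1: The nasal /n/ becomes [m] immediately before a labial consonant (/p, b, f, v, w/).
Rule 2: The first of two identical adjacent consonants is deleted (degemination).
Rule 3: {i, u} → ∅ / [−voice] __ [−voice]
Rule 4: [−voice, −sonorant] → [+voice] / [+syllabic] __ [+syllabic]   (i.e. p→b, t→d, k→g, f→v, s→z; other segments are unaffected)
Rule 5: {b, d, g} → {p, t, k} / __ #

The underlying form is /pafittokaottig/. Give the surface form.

Rule 1 (nasal place assimilation): no segment meets the environment; /pafittokaottig/ is unchanged.
Rule 2 (degemination): /tt/ is a geminate; the first /t/ deletes. /tt/ is a geminate; the first /t/ deletes. /pafittokaottig/ → pafitokaotig.
Rule 3 (high vowel syncope): /i/ is a high vowel flanked by voiceless consonants /f/ and /t/, so it deletes. /pafitokaotig/ → paftokaotig.
Rule 4 (intervocalic voicing): /k/ is a voiceless obstruent between vowels /o/ and /a/, so it voices to [g]. /t/ is a voiceless obstruent between vowels /o/ and /i/, so it voices to [d]. /paftokaotig/ → paftogaodig.
Rule 5 (final devoicing): /g/ is a voiced stop in word-final position, so it devoices to [k]. /paftogaodig/ → paftogaodik.

paftogaodik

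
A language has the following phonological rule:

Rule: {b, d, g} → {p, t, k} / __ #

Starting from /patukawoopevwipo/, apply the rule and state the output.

No segment of /patukawoopevwipo/ meets the structural description of the rule, so the form surfaces unchanged.

patukawoopevwipo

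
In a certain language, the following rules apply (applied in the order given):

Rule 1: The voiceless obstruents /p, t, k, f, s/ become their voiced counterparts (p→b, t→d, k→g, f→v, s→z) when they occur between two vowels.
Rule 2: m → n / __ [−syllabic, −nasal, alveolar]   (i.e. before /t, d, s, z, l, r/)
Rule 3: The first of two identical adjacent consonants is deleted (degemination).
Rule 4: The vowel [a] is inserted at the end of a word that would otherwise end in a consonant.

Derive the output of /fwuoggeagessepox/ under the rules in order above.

fwuogeageseboxa

Rule 1 (intervocalic voicing): /p/ is a voiceless obstruent between vowels /e/ and /o/, so it voices to [b]. /fwuoggeagessepox/ → fwuoggeagessebox.
Rule 2 (nasal place assimilation): no segment meets the environment; /fwuoggeagessebox/ is unchanged.
Rule 3 (degemination): /gg/ is a geminate; the first /g/ deletes. /ss/ is a geminate; the first /s/ deletes. /fwuoggeagessebox/ → fwuogeagesebox.
Rule 4 (final a-epenthesis): the form ends in the consonant /x/, so [a] is inserted word-finally. /fwuogeagesebox/ → fwuogeageseboxa.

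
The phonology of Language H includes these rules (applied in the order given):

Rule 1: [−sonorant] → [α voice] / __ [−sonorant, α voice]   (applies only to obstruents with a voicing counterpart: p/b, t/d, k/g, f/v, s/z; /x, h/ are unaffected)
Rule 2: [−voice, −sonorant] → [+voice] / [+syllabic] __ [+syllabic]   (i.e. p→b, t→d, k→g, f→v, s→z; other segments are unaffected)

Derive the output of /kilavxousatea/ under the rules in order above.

kilafxouzadea

Rule 1 (regressive voicing assimilation): /v/ precedes the voiceless obstruent /x/, so it devoices to [f] by assimilation. /kilavxousatea/ → kilafxousatea.
Rule 2 (intervocalic voicing): /s/ is a voiceless obstruent between vowels /u/ and /a/, so it voices to [z]. /t/ is a voiceless obstruent between vowels /a/ and /e/, so it voices to [d]. /kilafxousatea/ → kilafxouzadea.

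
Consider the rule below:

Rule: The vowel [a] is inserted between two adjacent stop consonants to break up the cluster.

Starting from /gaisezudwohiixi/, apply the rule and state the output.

No segment of /gaisezudwohiixi/ meets the structural description of the rule, so the form surfaces unchanged.

gaisezudwohiixi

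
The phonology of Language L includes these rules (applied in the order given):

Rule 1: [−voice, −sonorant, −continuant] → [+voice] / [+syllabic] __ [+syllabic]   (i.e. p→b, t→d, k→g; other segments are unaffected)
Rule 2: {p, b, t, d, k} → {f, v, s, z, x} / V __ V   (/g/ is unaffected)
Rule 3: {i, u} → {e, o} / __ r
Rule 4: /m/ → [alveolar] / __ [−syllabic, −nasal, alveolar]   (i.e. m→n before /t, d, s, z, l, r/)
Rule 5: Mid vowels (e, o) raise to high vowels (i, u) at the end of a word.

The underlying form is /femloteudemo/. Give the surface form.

fenlozeuzemu

Rule 1 (intervocalic voicing): /t/ is a voiceless stop between vowels /o/ and /e/, so it voices to [d]. /femloteudemo/ → femlodeudemo.
Rule 2 (intervocalic spirantization): /d/ is a stop between vowels /o/ and /e/, so it spirantizes to the fricative [z]. /d/ is a stop between vowels /u/ and /e/, so it spirantizes to the fricative [z]. /femlodeudemo/ → femlozeuzemo.
Rule 3 (pre-rhotic lowering): no segment meets the environment; /femlozeuzemo/ is unchanged.
Rule 4 (nasal place assimilation): /m/ precedes the alveolar consonant /l/, so it assimilates in place to [n]. /femlozeuzemo/ → fenlozeuzemo.
Rule 5 (final vowel raising): /o/ is a mid vowel in word-final position, so it raises to [u]. /fenlozeuzemo/ → fenlozeuzemu.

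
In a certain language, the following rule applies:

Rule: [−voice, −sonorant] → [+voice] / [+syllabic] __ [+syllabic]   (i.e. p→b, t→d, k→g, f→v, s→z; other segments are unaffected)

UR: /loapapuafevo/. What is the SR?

/p/ is a voiceless obstruent between vowels /a/ and /a/, so it voices to [b].
/p/ is a voiceless obstruent between vowels /a/ and /u/, so it voices to [b].
/f/ is a voiceless obstruent between vowels /a/ and /e/, so it voices to [v].
Surface form: [loababuavevo].

loababuavevo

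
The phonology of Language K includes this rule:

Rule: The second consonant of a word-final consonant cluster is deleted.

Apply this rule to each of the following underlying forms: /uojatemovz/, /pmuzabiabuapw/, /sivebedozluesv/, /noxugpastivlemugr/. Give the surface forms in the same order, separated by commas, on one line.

/uojatemovz/: /z/ is the second consonant of a word-final cluster /vz/, so it deletes. → [uojatemov].
/pmuzabiabuapw/: /w/ is the second consonant of a word-final cluster /pw/, so it deletes. → [pmuzabiabuap].
/sivebedozluesv/: /v/ is the second consonant of a word-final cluster /sv/, so it deletes. → [sivebedozlues].
/noxugpastivlemugr/: /r/ is the second consonant of a word-final cluster /gr/, so it deletes. → [noxugpastivlemug].

uojatemov, pmuzabiabuap, sivebedozlues, noxugpastivlemug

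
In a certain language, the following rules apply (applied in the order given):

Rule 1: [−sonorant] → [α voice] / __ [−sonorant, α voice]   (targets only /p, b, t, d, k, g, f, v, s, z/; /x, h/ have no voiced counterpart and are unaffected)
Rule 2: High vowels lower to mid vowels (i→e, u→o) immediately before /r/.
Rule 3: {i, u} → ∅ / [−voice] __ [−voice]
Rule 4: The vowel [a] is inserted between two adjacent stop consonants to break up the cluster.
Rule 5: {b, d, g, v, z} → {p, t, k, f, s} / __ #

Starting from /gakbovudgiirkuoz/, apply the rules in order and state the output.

gagabovudagierkuos

Rule 1 (regressive voicing assimilation): /k/ precedes the voiced obstruent /b/, so it voices to [g] by assimilation. /gakbovudgiirkuoz/ → gagbovudgiirkuoz.
Rule 2 (pre-rhotic lowering): /i/ is a high vowel immediately before /r/, so it lowers to [e]. /gagbovudgiirkuoz/ → gagbovudgierkuoz.
Rule 3 (high vowel syncope): no segment meets the environment; /gagbovudgierkuoz/ is unchanged.
Rule 4 (stop-cluster a-epenthesis): /g/ and /b/ form a stop–stop cluster, so [a] is inserted between them. /d/ and /g/ form a stop–stop cluster, so [a] is inserted between them. /gagbovudgierkuoz/ → gagabovudagierkuoz.
Rule 5 (final devoicing): /z/ is a voiced obstruent in word-final position, so it devoices to [s]. /gagabovudagierkuoz/ → gagabovudagierkuos.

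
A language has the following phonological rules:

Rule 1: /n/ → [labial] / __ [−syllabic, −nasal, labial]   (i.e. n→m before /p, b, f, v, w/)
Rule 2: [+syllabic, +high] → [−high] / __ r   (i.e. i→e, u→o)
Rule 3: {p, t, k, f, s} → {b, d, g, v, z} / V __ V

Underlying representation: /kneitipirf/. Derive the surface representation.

kneidiberf

Rule 1 (nasal place assimilation): no segment meets the environment; /kneitipirf/ is unchanged.
Rule 2 (pre-rhotic lowering): /i/ is a high vowel immediately before /r/, so it lowers to [e]. /kneitipirf/ → kneitiperf.
Rule 3 (intervocalic voicing): /t/ is a voiceless obstruent between vowels /i/ and /i/, so it voices to [d]. /p/ is a voiceless obstruent between vowels /i/ and /e/, so it voices to [b]. /kneitiperf/ → kneidiberf.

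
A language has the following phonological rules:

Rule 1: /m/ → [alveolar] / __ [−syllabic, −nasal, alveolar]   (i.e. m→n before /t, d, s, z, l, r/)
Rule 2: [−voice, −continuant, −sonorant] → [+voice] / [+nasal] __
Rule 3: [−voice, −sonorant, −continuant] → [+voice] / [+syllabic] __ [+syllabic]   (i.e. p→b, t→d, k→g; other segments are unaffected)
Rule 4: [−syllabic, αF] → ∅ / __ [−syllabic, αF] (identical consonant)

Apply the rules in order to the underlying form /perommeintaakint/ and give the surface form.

peromeindaagind

Rule 1 (nasal place assimilation): no segment meets the environment; /perommeintaakint/ is unchanged.
Rule 2 (post-nasal voicing): /t/ is a voiceless stop immediately after the nasal /n/, so it voices to [d]. /t/ is a voiceless stop immediately after the nasal /n/, so it voices to [d]. /perommeintaakint/ → perommeindaakind.
Rule 3 (intervocalic voicing): /k/ is a voiceless stop between vowels /a/ and /i/, so it voices to [g]. /perommeindaakind/ → perommeindaagind.
Rule 4 (degemination): /mm/ is a geminate; the first /m/ deletes. /perommeindaagind/ → peromeindaagind.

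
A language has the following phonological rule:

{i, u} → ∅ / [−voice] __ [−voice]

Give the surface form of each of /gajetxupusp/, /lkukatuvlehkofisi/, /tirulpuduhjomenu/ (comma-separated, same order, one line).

gajetxpsp, lkkatuvlehkofsi, tirulpuduhjomenu

/gajetxupusp/: /u/ is a high vowel flanked by voiceless consonants /x/ and /p/, so it deletes. /u/ is a high vowel flanked by voiceless consonants /p/ and /s/, so it deletes. → [gajetxpsp].
/lkukatuvlehkofisi/: /u/ is a high vowel flanked by voiceless consonants /k/ and /k/, so it deletes. /i/ is a high vowel flanked by voiceless consonants /f/ and /s/, so it deletes. → [lkkatuvlehkofsi].
/tirulpuduhjomenu/: the rule's environment is not met; surfaces unchanged as [tirulpuduhjomenu].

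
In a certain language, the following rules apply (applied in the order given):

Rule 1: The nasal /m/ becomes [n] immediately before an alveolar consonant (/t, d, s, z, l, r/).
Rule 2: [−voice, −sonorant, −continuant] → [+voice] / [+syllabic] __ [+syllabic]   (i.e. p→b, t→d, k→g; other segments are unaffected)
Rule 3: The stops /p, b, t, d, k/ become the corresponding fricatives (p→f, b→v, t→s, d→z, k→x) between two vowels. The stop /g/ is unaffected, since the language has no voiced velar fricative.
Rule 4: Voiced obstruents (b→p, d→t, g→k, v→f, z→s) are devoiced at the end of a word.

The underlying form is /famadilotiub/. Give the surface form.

Rule 1 (nasal place assimilation): no segment meets the environment; /famadilotiub/ is unchanged.
Rule 2 (intervocalic voicing): /t/ is a voiceless stop between vowels /o/ and /i/, so it voices to [d]. /famadilotiub/ → famadilodiub.
Rule 3 (intervocalic spirantization): /d/ is a stop between vowels /a/ and /i/, so it spirantizes to the fricative [z]. /d/ is a stop between vowels /o/ and /i/, so it spirantizes to the fricative [z]. /famadilodiub/ → famaziloziub.
Rule 4 (final devoicing): /b/ is a voiced obstruent in word-final position, so it devoices to [p]. /famaziloziub/ → famaziloziup.

famaziloziup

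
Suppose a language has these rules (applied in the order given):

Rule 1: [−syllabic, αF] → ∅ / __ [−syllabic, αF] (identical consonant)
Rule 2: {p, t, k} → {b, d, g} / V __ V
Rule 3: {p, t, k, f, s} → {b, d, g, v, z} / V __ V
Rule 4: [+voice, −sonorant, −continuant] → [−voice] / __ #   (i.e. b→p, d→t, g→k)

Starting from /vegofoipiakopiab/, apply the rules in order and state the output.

Rule 1 (degemination): no segment meets the environment; /vegofoipiakopiab/ is unchanged.
Rule 2 (intervocalic voicing): /p/ is a voiceless stop between vowels /i/ and /i/, so it voices to [b]. /k/ is a voiceless stop between vowels /a/ and /o/, so it voices to [g]. /p/ is a voiceless stop between vowels /o/ and /i/, so it voices to [b]. /vegofoipiakopiab/ → vegofoibiagobiab.
Rule 3 (intervocalic voicing): /f/ is a voiceless obstruent between vowels /o/ and /o/, so it voices to [v]. /vegofoibiagobiab/ → vegovoibiagobiab.
Rule 4 (final devoicing): /b/ is a voiced stop in word-final position, so it devoices to [p]. /vegovoibiagobiab/ → vegovoibiagobiap.

vegovoibiagobiap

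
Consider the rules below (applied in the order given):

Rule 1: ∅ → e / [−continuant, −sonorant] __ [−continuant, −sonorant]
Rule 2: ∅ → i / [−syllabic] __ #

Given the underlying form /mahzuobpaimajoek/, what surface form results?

Rule 1 (stop-cluster e-epenthesis): /b/ and /p/ form a stop–stop cluster, so [e] is inserted between them. /mahzuobpaimajoek/ → mahzuobepaimajoek.
Rule 2 (final i-epenthesis): the form ends in the consonant /k/, so [i] is inserted word-finally. /mahzuobepaimajoek/ → mahzuobepaimajoeki.

mahzuobepaimajoeki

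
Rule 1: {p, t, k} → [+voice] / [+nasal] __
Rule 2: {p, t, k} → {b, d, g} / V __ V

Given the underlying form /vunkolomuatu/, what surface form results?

vungolomuadu

Rule 1 (post-nasal voicing): /k/ is a voiceless stop immediately after the nasal /n/, so it voices to [g]. /vunkolomuatu/ → vungolomuatu.
Rule 2 (intervocalic voicing): /t/ is a voiceless stop between vowels /a/ and /u/, so it voices to [d]. /vungolomuatu/ → vungolomuadu.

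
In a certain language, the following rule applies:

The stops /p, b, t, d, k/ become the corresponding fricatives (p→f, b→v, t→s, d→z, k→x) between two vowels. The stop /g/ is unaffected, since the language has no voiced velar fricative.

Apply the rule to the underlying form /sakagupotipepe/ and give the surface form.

/k/ is a stop between vowels /a/ and /a/, so it spirantizes to the fricative [x].
/p/ is a stop between vowels /u/ and /o/, so it spirantizes to the fricative [f].
/t/ is a stop between vowels /o/ and /i/, so it spirantizes to the fricative [s].
/p/ is a stop between vowels /i/ and /e/, so it spirantizes to the fricative [f].
/p/ is a stop between vowels /e/ and /e/, so it spirantizes to the fricative [f].
Surface form: [saxagufosifefe].

saxagufosifefe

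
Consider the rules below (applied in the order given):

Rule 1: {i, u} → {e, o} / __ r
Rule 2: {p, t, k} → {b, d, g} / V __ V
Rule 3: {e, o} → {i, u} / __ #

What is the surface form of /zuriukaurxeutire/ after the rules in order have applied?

zoriugaorxeuderi

Rule 1 (pre-rhotic lowering): /u/ is a high vowel immediately before /r/, so it lowers to [o]. /u/ is a high vowel immediately before /r/, so it lowers to [o]. /i/ is a high vowel immediately before /r/, so it lowers to [e]. /zuriukaurxeutire/ → zoriukaorxeutere.
Rule 2 (intervocalic voicing): /k/ is a voiceless stop between vowels /u/ and /a/, so it voices to [g]. /t/ is a voiceless stop between vowels /u/ and /e/, so it voices to [d]. /zoriukaorxeutere/ → zoriugaorxeudere.
Rule 3 (final vowel raising): /e/ is a mid vowel in word-final position, so it raises to [i]. /zoriugaorxeudere/ → zoriugaorxeuderi.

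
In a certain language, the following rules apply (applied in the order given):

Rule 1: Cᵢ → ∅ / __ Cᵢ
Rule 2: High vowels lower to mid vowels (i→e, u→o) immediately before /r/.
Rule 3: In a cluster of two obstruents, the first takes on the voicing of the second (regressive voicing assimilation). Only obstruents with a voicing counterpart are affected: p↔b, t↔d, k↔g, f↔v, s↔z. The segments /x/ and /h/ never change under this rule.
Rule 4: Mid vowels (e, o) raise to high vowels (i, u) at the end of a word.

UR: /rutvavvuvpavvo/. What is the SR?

rudvavufpavu

Rule 1 (degemination): /vv/ is a geminate; the first /v/ deletes. /vv/ is a geminate; the first /v/ deletes. /rutvavvuvpavvo/ → rutvavuvpavo.
Rule 2 (pre-rhotic lowering): no segment meets the environment; /rutvavuvpavo/ is unchanged.
Rule 3 (regressive voicing assimilation): /t/ precedes the voiced obstruent /v/, so it voices to [d] by assimilation. /v/ precedes the voiceless obstruent /p/, so it devoices to [f] by assimilation. /rutvavuvpavo/ → rudvavufpavo.
Rule 4 (final vowel raising): /o/ is a mid vowel in word-final position, so it raises to [u]. /rudvavufpavo/ → rudvavufpavu.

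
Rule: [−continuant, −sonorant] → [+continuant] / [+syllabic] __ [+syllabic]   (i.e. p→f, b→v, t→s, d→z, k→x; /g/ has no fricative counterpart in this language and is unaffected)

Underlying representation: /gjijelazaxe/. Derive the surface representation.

gjijelazaxe

No segment of /gjijelazaxe/ meets the structural description of the rule, so the form surfaces unchanged.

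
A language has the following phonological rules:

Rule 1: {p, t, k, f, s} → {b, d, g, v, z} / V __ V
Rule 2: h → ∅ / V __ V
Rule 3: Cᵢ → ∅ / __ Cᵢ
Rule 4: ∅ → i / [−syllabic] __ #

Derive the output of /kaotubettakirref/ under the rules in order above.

kaodubetagirefi

Rule 1 (intervocalic voicing): /t/ is a voiceless obstruent between vowels /o/ and /u/, so it voices to [d]. /k/ is a voiceless obstruent between vowels /a/ and /i/, so it voices to [g]. /kaotubettakirref/ → kaodubettagirref.
Rule 2 (intervocalic h-deletion): no segment meets the environment; /kaodubettagirref/ is unchanged.
Rule 3 (degemination): /tt/ is a geminate; the first /t/ deletes. /rr/ is a geminate; the first /r/ deletes. /kaodubettagirref/ → kaodubetagiref.
Rule 4 (final i-epenthesis): the form ends in the consonant /f/, so [i] is inserted word-finally. /kaodubetagiref/ → kaodubetagirefi.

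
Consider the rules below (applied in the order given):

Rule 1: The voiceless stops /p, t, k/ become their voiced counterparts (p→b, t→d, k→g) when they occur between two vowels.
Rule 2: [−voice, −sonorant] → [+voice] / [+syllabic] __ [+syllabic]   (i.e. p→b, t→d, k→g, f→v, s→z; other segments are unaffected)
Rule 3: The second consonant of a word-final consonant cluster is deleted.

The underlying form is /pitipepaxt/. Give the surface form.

pidibebax

Rule 1 (intervocalic voicing): /t/ is a voiceless stop between vowels /i/ and /i/, so it voices to [d]. /p/ is a voiceless stop between vowels /i/ and /e/, so it voices to [b]. /p/ is a voiceless stop between vowels /e/ and /a/, so it voices to [b]. /pitipepaxt/ → pidibebaxt.
Rule 2 (intervocalic voicing): no segment meets the environment; /pidibebaxt/ is unchanged.
Rule 3 (final cluster simplification): /t/ is the second consonant of a word-final cluster /xt/, so it deletes. /pidibebaxt/ → pidibebax.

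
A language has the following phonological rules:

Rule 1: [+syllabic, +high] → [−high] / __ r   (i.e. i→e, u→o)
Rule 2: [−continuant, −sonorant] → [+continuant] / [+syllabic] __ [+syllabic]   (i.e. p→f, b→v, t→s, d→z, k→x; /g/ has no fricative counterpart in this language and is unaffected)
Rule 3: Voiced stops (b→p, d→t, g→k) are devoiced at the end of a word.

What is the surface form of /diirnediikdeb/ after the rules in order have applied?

Rule 1 (pre-rhotic lowering): /i/ is a high vowel immediately before /r/, so it lowers to [e]. /diirnediikdeb/ → diernediikdeb.
Rule 2 (intervocalic spirantization): /d/ is a stop between vowels /e/ and /i/, so it spirantizes to the fricative [z]. /diernediikdeb/ → dierneziikdeb.
Rule 3 (final devoicing): /b/ is a voiced stop in word-final position, so it devoices to [p]. /dierneziikdeb/ → dierneziikdep.

dierneziikdep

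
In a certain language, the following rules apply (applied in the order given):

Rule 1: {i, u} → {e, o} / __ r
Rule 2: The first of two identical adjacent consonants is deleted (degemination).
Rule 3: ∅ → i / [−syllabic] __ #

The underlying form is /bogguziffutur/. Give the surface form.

Rule 1 (pre-rhotic lowering): /u/ is a high vowel immediately before /r/, so it lowers to [o]. /bogguziffutur/ → bogguziffutor.
Rule 2 (degemination): /gg/ is a geminate; the first /g/ deletes. /ff/ is a geminate; the first /f/ deletes. /bogguziffutor/ → boguzifutor.
Rule 3 (final i-epenthesis): the form ends in the consonant /r/, so [i] is inserted word-finally. /boguzifutor/ → boguzifutori.

boguzifutori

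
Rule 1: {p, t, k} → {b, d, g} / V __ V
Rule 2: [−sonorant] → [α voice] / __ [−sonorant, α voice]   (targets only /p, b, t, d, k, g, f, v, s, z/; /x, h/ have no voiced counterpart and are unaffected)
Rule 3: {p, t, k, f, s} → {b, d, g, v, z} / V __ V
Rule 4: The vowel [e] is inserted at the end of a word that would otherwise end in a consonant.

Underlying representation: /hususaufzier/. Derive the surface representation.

huzuzauvziere

Rule 1 (intervocalic voicing): no segment meets the environment; /hususaufzier/ is unchanged.
Rule 2 (regressive voicing assimilation): /f/ precedes the voiced obstruent /z/, so it voices to [v] by assimilation. /hususaufzier/ → hususauvzier.
Rule 3 (intervocalic voicing): /s/ is a voiceless obstruent between vowels /u/ and /u/, so it voices to [z]. /s/ is a voiceless obstruent between vowels /u/ and /a/, so it voices to [z]. /hususauvzier/ → huzuzauvzier.
Rule 4 (final e-epenthesis): the form ends in the consonant /r/, so [e] is inserted word-finally. /huzuzauvzier/ → huzuzauvziere.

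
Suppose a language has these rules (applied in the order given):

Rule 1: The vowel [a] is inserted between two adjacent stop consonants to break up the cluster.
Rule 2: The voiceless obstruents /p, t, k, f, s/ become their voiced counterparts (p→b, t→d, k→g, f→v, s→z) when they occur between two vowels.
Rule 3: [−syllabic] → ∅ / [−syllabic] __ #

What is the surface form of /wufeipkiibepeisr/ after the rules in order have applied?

Rule 1 (stop-cluster a-epenthesis): /p/ and /k/ form a stop–stop cluster, so [a] is inserted between them. /wufeipkiibepeisr/ → wufeipakiibepeisr.
Rule 2 (intervocalic voicing): /f/ is a voiceless obstruent between vowels /u/ and /e/, so it voices to [v]. /p/ is a voiceless obstruent between vowels /i/ and /a/, so it voices to [b]. /k/ is a voiceless obstruent between vowels /a/ and /i/, so it voices to [g]. /p/ is a voiceless obstruent between vowels /e/ and /e/, so it voices to [b]. /wufeipakiibepeisr/ → wuveibagiibebeisr.
Rule 3 (final cluster simplification): /r/ is the second consonant of a word-final cluster /sr/, so it deletes. /wuveibagiibebeisr/ → wuveibagiibebeis.

wuveibagiibebeis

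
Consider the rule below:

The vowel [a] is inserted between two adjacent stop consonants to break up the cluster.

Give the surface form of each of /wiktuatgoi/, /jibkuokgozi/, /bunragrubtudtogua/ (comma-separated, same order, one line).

/wiktuatgoi/: /k/ and /t/ form a stop–stop cluster, so [a] is inserted between them. /t/ and /g/ form a stop–stop cluster, so [a] is inserted between them. → [wikatuatagoi].
/jibkuokgozi/: /b/ and /k/ form a stop–stop cluster, so [a] is inserted between them. /k/ and /g/ form a stop–stop cluster, so [a] is inserted between them. → [jibakuokagozi].
/bunragrubtudtogua/: /b/ and /t/ form a stop–stop cluster, so [a] is inserted between them. /d/ and /t/ form a stop–stop cluster, so [a] is inserted between them. → [bunragrubatudatogua].

wikatuatagoi, jibakuokagozi, bunragrubatudatogua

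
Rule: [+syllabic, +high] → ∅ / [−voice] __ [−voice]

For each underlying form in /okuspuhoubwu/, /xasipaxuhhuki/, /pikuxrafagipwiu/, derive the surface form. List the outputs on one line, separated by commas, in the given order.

/okuspuhoubwu/: /u/ is a high vowel flanked by voiceless consonants /k/ and /s/, so it deletes. /u/ is a high vowel flanked by voiceless consonants /p/ and /h/, so it deletes. → [oksphoubwu].
/xasipaxuhhuki/: /i/ is a high vowel flanked by voiceless consonants /s/ and /p/, so it deletes. /u/ is a high vowel flanked by voiceless consonants /x/ and /h/, so it deletes. /u/ is a high vowel flanked by voiceless consonants /h/ and /k/, so it deletes. → [xaspaxhhki].
/pikuxrafagipwiu/: /i/ is a high vowel flanked by voiceless consonants /p/ and /k/, so it deletes. /u/ is a high vowel flanked by voiceless consonants /k/ and /x/, so it deletes. → [pkxrafagipwiu].

oksphoubwu, xaspaxhhki, pkxrafagipwiu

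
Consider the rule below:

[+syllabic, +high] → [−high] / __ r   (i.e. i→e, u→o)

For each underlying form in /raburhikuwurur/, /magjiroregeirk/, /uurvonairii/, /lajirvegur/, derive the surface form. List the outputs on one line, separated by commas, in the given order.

raborhikuworor, magjeroregeerk, uorvonaerii, lajervegor

/raburhikuwurur/: /u/ is a high vowel immediately before /r/, so it lowers to [o]. /u/ is a high vowel immediately before /r/, so it lowers to [o]. /u/ is a high vowel immediately before /r/, so it lowers to [o]. → [raborhikuworor].
/magjiroregeirk/: /i/ is a high vowel immediately before /r/, so it lowers to [e]. /i/ is a high vowel immediately before /r/, so it lowers to [e]. → [magjeroregeerk].
/uurvonairii/: /u/ is a high vowel immediately before /r/, so it lowers to [o]. /i/ is a high vowel immediately before /r/, so it lowers to [e]. → [uorvonaerii].
/lajirvegur/: /i/ is a high vowel immediately before /r/, so it lowers to [e]. /u/ is a high vowel immediately before /r/, so it lowers to [o]. → [lajervegor].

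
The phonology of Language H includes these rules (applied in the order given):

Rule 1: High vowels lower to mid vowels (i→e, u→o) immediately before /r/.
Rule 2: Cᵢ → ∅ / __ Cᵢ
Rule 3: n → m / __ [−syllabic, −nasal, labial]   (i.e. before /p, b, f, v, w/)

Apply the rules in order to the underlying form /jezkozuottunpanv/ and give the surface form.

jezkozuotumpamv

Rule 1 (pre-rhotic lowering): no segment meets the environment; /jezkozuottunpanv/ is unchanged.
Rule 2 (degemination): /tt/ is a geminate; the first /t/ deletes. /jezkozuottunpanv/ → jezkozuotunpanv.
Rule 3 (nasal place assimilation): /n/ precedes the labial consonant /p/, so it assimilates in place to [m]. /n/ precedes the labial consonant /v/, so it assimilates in place to [m]. /jezkozuotunpanv/ → jezkozuotumpamv.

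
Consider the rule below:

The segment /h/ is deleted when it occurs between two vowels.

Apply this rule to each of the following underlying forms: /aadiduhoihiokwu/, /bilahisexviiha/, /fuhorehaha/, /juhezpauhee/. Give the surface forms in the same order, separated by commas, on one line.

/aadiduhoihiokwu/: /h/ occurs between vowels /u/ and /o/, so it deletes. /h/ occurs between vowels /i/ and /i/, so it deletes. → [aadiduoiiokwu].
/bilahisexviiha/: /h/ occurs between vowels /a/ and /i/, so it deletes. /h/ occurs between vowels /i/ and /a/, so it deletes. → [bilaisexviia].
/fuhorehaha/: /h/ occurs between vowels /u/ and /o/, so it deletes. /h/ occurs between vowels /e/ and /a/, so it deletes. /h/ occurs between vowels /a/ and /a/, so it deletes. → [fuoreaa].
/juhezpauhee/: /h/ occurs between vowels /u/ and /e/, so it deletes. /h/ occurs between vowels /u/ and /e/, so it deletes. → [juezpauee].

aadiduoiiokwu, bilaisexviia, fuoreaa, juezpauee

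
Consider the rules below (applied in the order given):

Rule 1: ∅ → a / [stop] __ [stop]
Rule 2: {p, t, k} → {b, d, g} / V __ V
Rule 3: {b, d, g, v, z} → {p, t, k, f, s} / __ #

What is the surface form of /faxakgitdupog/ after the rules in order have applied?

Rule 1 (stop-cluster a-epenthesis): /k/ and /g/ form a stop–stop cluster, so [a] is inserted between them. /t/ and /d/ form a stop–stop cluster, so [a] is inserted between them. /faxakgitdupog/ → faxakagitadupog.
Rule 2 (intervocalic voicing): /k/ is a voiceless stop between vowels /a/ and /a/, so it voices to [g]. /t/ is a voiceless stop between vowels /i/ and /a/, so it voices to [d]. /p/ is a voiceless stop between vowels /u/ and /o/, so it voices to [b]. /faxakagitadupog/ → faxagagidadubog.
Rule 3 (final devoicing): /g/ is a voiced obstruent in word-final position, so it devoices to [k]. /faxagagidadubog/ → faxagagidadubok.

faxagagidadubok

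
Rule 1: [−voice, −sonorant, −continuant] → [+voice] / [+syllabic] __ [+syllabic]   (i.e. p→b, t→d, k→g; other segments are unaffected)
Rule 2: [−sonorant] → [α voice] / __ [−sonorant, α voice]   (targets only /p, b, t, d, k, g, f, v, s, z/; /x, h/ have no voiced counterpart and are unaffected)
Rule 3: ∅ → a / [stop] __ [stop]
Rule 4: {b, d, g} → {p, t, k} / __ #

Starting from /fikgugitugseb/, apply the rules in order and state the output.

figagugiduksep

Rule 1 (intervocalic voicing): /t/ is a voiceless stop between vowels /i/ and /u/, so it voices to [d]. /fikgugitugseb/ → fikgugidugseb.
Rule 2 (regressive voicing assimilation): /k/ precedes the voiced obstruent /g/, so it voices to [g] by assimilation. /g/ precedes the voiceless obstruent /s/, so it devoices to [k] by assimilation. /fikgugidugseb/ → figgugidukseb.
Rule 3 (stop-cluster a-epenthesis): /g/ and /g/ form a stop–stop cluster, so [a] is inserted between them. /figgugidukseb/ → figagugidukseb.
Rule 4 (final devoicing): /b/ is a voiced stop in word-final position, so it devoices to [p]. /figagugidukseb/ → figagugiduksep.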